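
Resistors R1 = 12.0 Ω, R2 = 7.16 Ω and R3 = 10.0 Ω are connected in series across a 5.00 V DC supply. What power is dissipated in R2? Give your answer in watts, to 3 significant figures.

The current is common to all series resistors; compute it, then apply P = I²R for the target.
R_total = 12.0 + 7.16 + 10.0 = 29.16 Ω
I = V / R_total = 5.00 / 29.16 = 0.1715 A
P_R2 = I² × R2 = (0.1715)² × 7.16 = 0.2105 W

0.211 W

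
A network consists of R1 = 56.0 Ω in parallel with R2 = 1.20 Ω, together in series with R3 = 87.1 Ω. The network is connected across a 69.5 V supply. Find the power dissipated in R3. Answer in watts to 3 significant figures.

54.0 W

Reduce the parallel combination to a single R_p; the circuit then becomes R_p in series with the remaining resistor.
R_p = (56.0×1.20)/(56.0+1.20) = 1.175 Ω
R_total = R_p + 87.1 = 1.175 + 87.1 = 88.27 Ω
I = V / R_total = 69.5 / 88.27 = 0.7873 A
All the supply current flows through R3; use P = I²R3.
P_R3 = (0.7873)² × 87.1 = 53.99 W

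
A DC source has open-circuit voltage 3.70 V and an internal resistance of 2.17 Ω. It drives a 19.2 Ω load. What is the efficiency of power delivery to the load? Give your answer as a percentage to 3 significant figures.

89.8 %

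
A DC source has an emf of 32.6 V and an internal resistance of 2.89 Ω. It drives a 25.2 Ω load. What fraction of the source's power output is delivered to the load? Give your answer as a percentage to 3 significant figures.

η = P_load/(P_load+P_int) = I²R/(I²R+I²r) = R/(R+r) — the I² cancels for series elements.
η = R / (R + r) = 25.2 / (25.2 + 2.89) = 0.8971

89.7 %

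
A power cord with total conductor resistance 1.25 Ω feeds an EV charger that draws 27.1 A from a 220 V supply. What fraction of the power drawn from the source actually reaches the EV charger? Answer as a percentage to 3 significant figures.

The power cord carries the full 27.1 A.
P_line = I² R_line = (27.10)² × 1.25 = 918.0 W
P_source = V I = 220 × 27.10 = 5962 W; P_load = 5044 W
η = P_load / P_source = 5044 / 5962 = 0.8460

84.6 %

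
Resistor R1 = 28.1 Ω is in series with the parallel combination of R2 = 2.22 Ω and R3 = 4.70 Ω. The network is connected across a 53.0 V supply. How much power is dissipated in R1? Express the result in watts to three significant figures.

Replace R2 and R3 with their parallel equivalent so the circuit becomes R1 in series with R_p.
R_p = (2.22×4.70)/(2.22+4.70) = 1.508 Ω
R_total = 28.1 + 1.508 = 29.61 Ω
I = V / R_total = 53.0 / 29.61 = 1.790 A
R1 is in the main series path, so its power is I²R1.
P_R1 = (1.790)² × 28.1 = 90.04 W

90.0 W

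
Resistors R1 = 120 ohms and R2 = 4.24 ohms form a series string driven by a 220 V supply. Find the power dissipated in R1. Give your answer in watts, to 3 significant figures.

376 W

Every series element carries the same I. Get I from the total resistance, then P = I² × R1.
R_total = 120 + 4.24 = 124.2 Ω
I = V / R_total = 220 / 124.2 = 1.771 A
P_R1 = I² × R1 = (1.771)² × 120 = 376.3 W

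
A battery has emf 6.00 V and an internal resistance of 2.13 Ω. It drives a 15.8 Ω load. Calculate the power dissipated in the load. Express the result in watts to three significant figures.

With r and R in series, I = ε/(r+R); the load dissipates I²R.
I = ε / (r + R) = 6.00 / (2.13 + 15.8) = 0.3346 A
P_load = I² R = (0.3346)² × 15.8 = 1.769 W

1.77 W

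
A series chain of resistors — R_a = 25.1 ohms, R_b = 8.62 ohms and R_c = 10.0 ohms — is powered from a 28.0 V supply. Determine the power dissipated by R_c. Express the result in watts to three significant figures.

4.10 W

Since the resistors are in series they all carry the loop current I = V/R_total; the power in any one is I²R.
R_total = 25.1 + 8.62 + 10.0 = 43.72 Ω
I = V / R_total = 28.0 / 43.72 = 0.6404 A
P_R_c = I² × R_c = (0.6404)² × 10.0 = 4.102 W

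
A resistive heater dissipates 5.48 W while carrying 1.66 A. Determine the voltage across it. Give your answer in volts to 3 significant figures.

Rearranging the power relation for the two known quantities gives V = P / I.
V = 5.48 / 1.660 = 3.301 V

3.30 V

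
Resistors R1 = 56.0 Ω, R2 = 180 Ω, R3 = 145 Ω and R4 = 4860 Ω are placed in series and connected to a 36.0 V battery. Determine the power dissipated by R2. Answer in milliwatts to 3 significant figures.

The current is common to all series resistors; compute it, then apply P = I²R for the target.
R_total = 56.0 + 180 + 145 + 4860 = 5241 Ω
I = V / R_total = 36.0 / 5241 = 0.006869 A
P_R2 = I² × R2 = (0.006869)² × 180 = 0.008493 W

8.49 mW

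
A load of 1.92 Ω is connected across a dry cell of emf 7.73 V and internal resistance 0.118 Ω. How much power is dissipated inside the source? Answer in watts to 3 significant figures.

1.70 W

r is in series with the load, so it carries the full circuit current — the loss in it is I²r.
I = ε / (r + R) = 7.73 / (0.118 + 1.92) = 3.793 A
P_int = I² r = (3.793)² × 0.118 = 1.698 W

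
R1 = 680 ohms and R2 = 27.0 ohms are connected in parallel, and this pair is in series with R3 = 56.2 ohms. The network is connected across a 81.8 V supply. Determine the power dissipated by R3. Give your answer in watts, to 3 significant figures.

55.7 W

Combine R1 and R2 into their parallel equivalent first, reducing the network to two series resistors.
R_p = (680×27.0)/(680+27.0) = 25.97 Ω
R_total = R_p + 56.2 = 25.97 + 56.2 = 82.17 Ω
I = V / R_total = 81.8 / 82.17 = 0.9955 A
R3 carries the full series current, so P = I²R.
P_R3 = (0.9955)² × 56.2 = 55.70 W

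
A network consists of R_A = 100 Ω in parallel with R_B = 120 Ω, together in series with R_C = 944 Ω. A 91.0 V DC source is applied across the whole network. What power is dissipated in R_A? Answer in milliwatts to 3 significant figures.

247 mW

Collapse the R_A‖R_B pair into one equivalent R_p; then R_p and R_C form a series string.
R_p = (100×120)/(100+120) = 54.55 Ω
R_total = R_p + 944 = 54.55 + 944 = 998.5 Ω
I = V / R_total = 91.0 / 998.5 = 0.09113 A
Voltage across the parallel pair: V_p = I × R_p = 0.09113 × 54.55 = 4.971 V
R_A sits across V_p; its power is V_p²/R.
P_R_A = (4.971)² / 100 = 0.2471 W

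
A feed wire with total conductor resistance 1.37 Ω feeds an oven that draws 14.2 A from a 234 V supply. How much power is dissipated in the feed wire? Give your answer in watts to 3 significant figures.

Only the current and the line resistance are needed for the I²R loss.
The feed wire carries the full 14.2 A.
P_line = I² R_line = (14.20)² × 1.37 = 276.2 W

276 W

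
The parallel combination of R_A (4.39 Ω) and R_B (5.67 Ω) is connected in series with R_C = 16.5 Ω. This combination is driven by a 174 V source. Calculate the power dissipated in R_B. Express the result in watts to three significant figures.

90.8 W

First find R_p for the parallel pair, then treat R_p + R_C as a series loop.
R_p = (4.39×5.67)/(4.39+5.67) = 2.474 Ω
R_total = R_p + 16.5 = 2.474 + 16.5 = 18.97 Ω
I = V / R_total = 174 / 18.97 = 9.170 A
Voltage across the parallel pair: V_p = I × R_p = 9.170 × 2.474 = 22.69 V
R_B has V_p across it, so P = V_p²/R_B.
P_R_B = (22.69)² / 5.67 = 90.80 W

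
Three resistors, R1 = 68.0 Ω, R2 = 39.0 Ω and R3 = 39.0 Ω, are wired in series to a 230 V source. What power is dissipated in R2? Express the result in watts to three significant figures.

The current is common to all series resistors; compute it, then apply P = I²R for the target.
R_total = 68.0 + 39.0 + 39.0 = 146.0 Ω
I = V / R_total = 230 / 146.0 = 1.575 A
P_R2 = I² × R2 = (1.575)² × 39.0 = 96.79 W

96.8 W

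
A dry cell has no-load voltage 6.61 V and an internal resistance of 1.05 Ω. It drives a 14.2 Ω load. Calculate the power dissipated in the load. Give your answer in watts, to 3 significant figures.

2.67 W

Find the circuit current first, then P = I²R for the load (series elements share I).
I = ε / (r + R) = 6.61 / (1.05 + 14.2) = 0.4334 A
P_load = I² R = (0.4334)² × 14.2 = 2.668 W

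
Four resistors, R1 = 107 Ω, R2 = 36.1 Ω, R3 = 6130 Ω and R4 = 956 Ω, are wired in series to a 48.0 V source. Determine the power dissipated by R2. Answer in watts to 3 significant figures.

0.00159 W

In a series string the same current flows through every resistor — find that current, then P = I²R for the one we want.
R_total = 107 + 36.1 + 6130 + 956 = 7229 Ω
I = V / R_total = 48.0 / 7229 = 0.006640 A
P_R2 = I² × R2 = (0.006640)² × 36.1 = 0.001592 W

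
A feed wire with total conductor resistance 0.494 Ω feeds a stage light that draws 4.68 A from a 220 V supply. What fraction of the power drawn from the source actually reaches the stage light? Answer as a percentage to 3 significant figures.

98.9 %

The feed wire carries the full 4.68 A.
P_line = I² R_line = (4.680)² × 0.494 = 10.82 W
P_source = V I = 220 × 4.680 = 1030 W; P_load = 1019 W
η = P_load / P_source = 1019 / 1030 = 0.9895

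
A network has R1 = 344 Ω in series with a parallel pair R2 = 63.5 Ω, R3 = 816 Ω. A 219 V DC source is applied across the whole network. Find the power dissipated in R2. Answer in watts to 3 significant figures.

16.1 W

Reduce the parallel pair to R_p first; the network is then a simple series string.
R_p = (63.5×816)/(63.5+816) = 58.92 Ω
R_total = 344 + 58.92 = 402.9 Ω
I = V / R_total = 219 / 402.9 = 0.5435 A
Voltage across the parallel pair: V_p = I × R_p = 0.5435 × 58.92 = 32.02 V
R2 sees V_p directly, so P = V_p² / R2.
P_R2 = (32.02)² / 63.5 = 16.15 W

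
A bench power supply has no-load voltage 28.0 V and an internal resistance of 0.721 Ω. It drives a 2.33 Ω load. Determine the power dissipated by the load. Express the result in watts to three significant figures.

196 W

Load and internal resistance form a series loop — compute the loop current, then the load power via I²R.
I = ε / (r + R) = 28.0 / (0.721 + 2.33) = 9.177 A
P_load = I² R = (9.177)² × 2.33 = 196.2 W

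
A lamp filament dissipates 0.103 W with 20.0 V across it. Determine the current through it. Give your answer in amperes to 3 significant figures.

0.00515 A

Inverting the appropriate power form: I = P / V.
I = 0.103 / 20.0 = 0.005150 A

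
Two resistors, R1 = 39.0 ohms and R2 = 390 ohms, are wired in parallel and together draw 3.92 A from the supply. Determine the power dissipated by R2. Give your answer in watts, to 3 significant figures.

49.5 W

The branches share the same voltage, but only the total current is given — find V from the equivalent resistance first.
1/R_eq = 1/39.0 + 1/390 ⇒ R_eq = 35.45 Ω
V = I_total × R_eq = 3.920 × 35.45 = 139.0 V
P_R2 = V² / R2 = (139.0)² / 390 = 49.53 W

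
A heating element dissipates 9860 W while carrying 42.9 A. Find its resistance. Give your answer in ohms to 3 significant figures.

The two known quantities fix the third via R = P / I².
R = 9860 / (42.90)² = 5.358 Ω

5.36 Ω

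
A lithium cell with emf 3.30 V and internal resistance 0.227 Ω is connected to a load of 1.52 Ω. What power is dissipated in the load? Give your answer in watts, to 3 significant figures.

5.42 W

Find the circuit current first, then P = I²R for the load (series elements share I).
I = ε / (r + R) = 3.30 / (0.227 + 1.52) = 1.889 A
P_load = I² R = (1.889)² × 1.52 = 5.424 W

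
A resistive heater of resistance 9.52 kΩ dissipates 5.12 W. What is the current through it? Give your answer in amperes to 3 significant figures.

Inverting the appropriate power form: I = √(P / R).
I = √(5.12 / 9520) = 0.02319 A

0.0232 A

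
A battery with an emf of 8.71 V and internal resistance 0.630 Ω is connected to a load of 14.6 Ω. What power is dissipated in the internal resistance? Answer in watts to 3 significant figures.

0.206 W

Internal loss is I²r, with I set by the total series resistance r+R.
I = ε / (r + R) = 8.71 / (0.630 + 14.6) = 0.5719 A
P_int = I² r = (0.5719)² × 0.630 = 0.2061 W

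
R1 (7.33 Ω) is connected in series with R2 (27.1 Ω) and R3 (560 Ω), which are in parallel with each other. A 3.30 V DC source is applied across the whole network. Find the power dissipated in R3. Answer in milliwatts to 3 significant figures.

11.8 mW

First combine the parallel branches into one equivalent R_p, then R1 + R_p is a series pair.
R_p = (27.1×560)/(27.1+560) = 25.85 Ω
R_total = 7.33 + 25.85 = 33.18 Ω
I = V / R_total = 3.30 / 33.18 = 0.09946 A
Voltage across the parallel pair: V_p = I × R_p = 0.09946 × 25.85 = 2.571 V
R3 sees V_p directly, so P = V_p² / R3.
P_R3 = (2.571)² / 560 = 0.01180 W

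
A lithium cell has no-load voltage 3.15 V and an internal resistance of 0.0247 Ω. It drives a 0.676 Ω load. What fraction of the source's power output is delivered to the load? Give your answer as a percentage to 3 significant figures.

Both r and R carry the same current, so the power split is just the resistance split: η = R/(R+r).
η = R / (R + r) = 0.676 / (0.676 + 0.0247) = 0.9647

96.5 %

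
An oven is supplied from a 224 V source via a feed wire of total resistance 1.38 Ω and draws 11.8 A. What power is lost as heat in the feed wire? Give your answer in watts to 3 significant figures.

192 W

The feed wire and load are in series, so the same current flows in both; the loss is I²R_line.
The feed wire carries the full 11.8 A.
P_line = I² R_line = (11.80)² × 1.38 = 192.2 W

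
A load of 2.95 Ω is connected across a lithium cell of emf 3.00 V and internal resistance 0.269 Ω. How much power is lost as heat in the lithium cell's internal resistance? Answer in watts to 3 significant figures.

The internal resistance carries the same current as the load; P_int = I²r.
I = ε / (r + R) = 3.00 / (0.269 + 2.95) = 0.9320 A
P_int = I² r = (0.9320)² × 0.269 = 0.2336 W

0.234 W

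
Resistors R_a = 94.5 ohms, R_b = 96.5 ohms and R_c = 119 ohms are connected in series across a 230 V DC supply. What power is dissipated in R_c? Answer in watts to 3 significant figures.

65.5 W

Series elements share the same current, so find I first, then use P = I²R.
R_total = 94.5 + 96.5 + 119 = 310.0 Ω
I = V / R_total = 230 / 310.0 = 0.7419 A
P_R_c = I² × R_c = (0.7419)² × 119 = 65.51 W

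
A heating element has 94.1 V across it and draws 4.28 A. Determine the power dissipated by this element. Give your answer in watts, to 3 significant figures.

403 W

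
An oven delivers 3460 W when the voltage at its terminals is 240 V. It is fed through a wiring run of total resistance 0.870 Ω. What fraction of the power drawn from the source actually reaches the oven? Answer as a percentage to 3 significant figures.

95.0 %

I = P / V = 3460 / 240 = 14.42 A through the wiring run.
P_line = I² R_line = (14.42)² × 0.870 = 180.8 W
P_source = P_load + P_line = 3460 + 180.8 = 3641 W
η = P_load / P_source = 3460 / 3641 = 0.9503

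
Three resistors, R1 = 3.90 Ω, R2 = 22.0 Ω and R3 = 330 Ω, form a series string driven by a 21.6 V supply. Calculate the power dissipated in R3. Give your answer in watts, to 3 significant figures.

Every series element carries the same I. Get I from the total resistance, then P = I² × R3.
R_total = 3.90 + 22.0 + 330 = 355.9 Ω
I = V / R_total = 21.6 / 355.9 = 0.06069 A
P_R3 = I² × R3 = (0.06069)² × 330 = 1.216 W

1.22 W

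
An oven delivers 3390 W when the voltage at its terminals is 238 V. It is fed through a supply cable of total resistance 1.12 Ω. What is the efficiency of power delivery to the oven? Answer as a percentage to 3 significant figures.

I = P / V = 3390 / 238 = 14.24 A through the supply cable.
P_line = I² R_line = (14.24)² × 1.12 = 227.2 W
P_source = P_load + P_line = 3390 + 227.2 = 3617 W
η = P_load / P_source = 3390 / 3617 = 0.9372

93.7 %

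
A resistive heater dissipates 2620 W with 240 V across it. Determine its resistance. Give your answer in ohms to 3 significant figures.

22.0 Ω

Inverting the appropriate power form: R = V² / P.
R = (240)² / 2620 = 21.98 Ω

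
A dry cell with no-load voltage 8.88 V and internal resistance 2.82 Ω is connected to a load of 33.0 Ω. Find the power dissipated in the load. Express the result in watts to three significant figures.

2.03 W

With r and R in series, I = ε/(r+R); the load dissipates I²R.
I = ε / (r + R) = 8.88 / (2.82 + 33.0) = 0.2479 A
P_load = I² R = (0.2479)² × 33.0 = 2.028 W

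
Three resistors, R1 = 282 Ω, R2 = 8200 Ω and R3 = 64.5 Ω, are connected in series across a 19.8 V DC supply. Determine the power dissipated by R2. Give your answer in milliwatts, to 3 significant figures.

In a series string the same current flows through every resistor — find that current, then P = I²R for the one we want.
R_total = 282 + 8200 + 64.5 = 8546 Ω
I = V / R_total = 19.8 / 8546 = 0.002317 A
P_R2 = I² × R2 = (0.002317)² × 8200 = 0.04401 W

44.0 mW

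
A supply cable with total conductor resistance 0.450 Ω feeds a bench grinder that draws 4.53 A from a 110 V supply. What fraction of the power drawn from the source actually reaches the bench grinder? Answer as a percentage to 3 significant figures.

98.1 %

The supply cable carries the full 4.53 A.
P_line = I² R_line = (4.530)² × 0.450 = 9.234 W
P_source = V I = 110 × 4.530 = 498.3 W; P_load = 489.1 W
η = P_load / P_source = 489.1 / 498.3 = 0.9815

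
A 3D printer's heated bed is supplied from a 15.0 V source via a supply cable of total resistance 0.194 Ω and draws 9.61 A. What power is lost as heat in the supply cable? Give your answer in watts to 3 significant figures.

17.9 W

Only the current and the line resistance are needed for the I²R loss.
The supply cable carries the full 9.61 A.
P_line = I² R_line = (9.610)² × 0.194 = 17.92 W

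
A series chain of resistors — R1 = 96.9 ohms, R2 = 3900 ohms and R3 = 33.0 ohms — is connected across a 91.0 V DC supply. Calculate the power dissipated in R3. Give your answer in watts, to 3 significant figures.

Series elements share the same current, so find I first, then use P = I²R.
R_total = 96.9 + 3900 + 33.0 = 4030 Ω
I = V / R_total = 91.0 / 4030 = 0.02258 A
P_R3 = I² × R3 = (0.02258)² × 33.0 = 0.01683 W

0.0168 W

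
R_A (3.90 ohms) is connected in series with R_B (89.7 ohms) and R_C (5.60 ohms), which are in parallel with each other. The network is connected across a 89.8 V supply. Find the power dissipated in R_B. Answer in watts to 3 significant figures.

29.7 W

Collapse R_B‖R_C to a single equivalent, reducing the network to two series elements.
R_p = (89.7×5.60)/(89.7+5.60) = 5.271 Ω
R_total = 3.90 + 5.271 = 9.171 Ω
I = V / R_total = 89.8 / 9.171 = 9.792 A
Voltage across the parallel pair: V_p = I × R_p = 9.792 × 5.271 = 51.61 V
With V_p across R_B, its power is V_p²/R_B.
P_R_B = (51.61)² / 89.7 = 29.70 W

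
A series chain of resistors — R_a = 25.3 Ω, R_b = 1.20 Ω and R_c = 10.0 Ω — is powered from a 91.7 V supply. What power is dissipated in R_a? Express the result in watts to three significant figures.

In a series string the same current flows through every resistor — find that current, then P = I²R for the one we want.
R_total = 25.3 + 1.20 + 10.0 = 36.50 Ω
I = V / R_total = 91.7 / 36.50 = 2.512 A
P_R_a = I² × R_a = (2.512)² × 25.3 = 159.7 W

160 W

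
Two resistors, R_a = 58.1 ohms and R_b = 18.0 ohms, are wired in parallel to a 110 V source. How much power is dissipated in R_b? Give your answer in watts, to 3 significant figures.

672 W

R_b sits directly across the source, so P = V²/R with V = 110 V.
P_R_b = V² / R_b = (110)² / 18.0 Ω = 672.2 W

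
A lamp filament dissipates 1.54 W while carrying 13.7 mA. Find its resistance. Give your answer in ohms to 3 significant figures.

Rearranging the power relation for the two known quantities gives R = P / I².
R = 1.54 / (0.01370)² = 8205 Ω

8210 Ω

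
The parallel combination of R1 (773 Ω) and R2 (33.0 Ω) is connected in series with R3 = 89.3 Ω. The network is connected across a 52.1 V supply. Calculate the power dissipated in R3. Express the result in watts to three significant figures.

16.6 W

Reduce the parallel combination to a single R_p; the circuit then becomes R_p in series with the remaining resistor.
R_p = (773×33.0)/(773+33.0) = 31.65 Ω
R_total = R_p + 89.3 = 31.65 + 89.3 = 120.9 Ω
I = V / R_total = 52.1 / 120.9 = 0.4308 A
R3 is the series element, so its power is I²R.
P_R3 = (0.4308)² × 89.3 = 16.57 W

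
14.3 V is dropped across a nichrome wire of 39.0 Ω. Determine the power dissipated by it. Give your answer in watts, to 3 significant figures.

5.24 W

With V across and R both known, P = V²/R gives the dissipation directly.
P = (14.3 V)² / 39.0 Ω = 5.243 W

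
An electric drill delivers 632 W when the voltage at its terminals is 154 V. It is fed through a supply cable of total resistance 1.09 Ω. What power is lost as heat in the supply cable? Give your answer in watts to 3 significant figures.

18.4 W

The supply cable is a series resistance carrying the load current; its dissipation is I²R_line.
I = P / V = 632 / 154 = 4.104 A through the supply cable.
P_line = I² R_line = (4.104)² × 1.09 = 18.36 W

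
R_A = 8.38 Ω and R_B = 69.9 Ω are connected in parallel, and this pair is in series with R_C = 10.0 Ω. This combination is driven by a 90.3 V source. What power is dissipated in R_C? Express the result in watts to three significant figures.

267 W

Collapse the R_A‖R_B pair into one equivalent R_p; then R_p and R_C form a series string.
R_p = (8.38×69.9)/(8.38+69.9) = 7.483 Ω
R_total = R_p + 10.0 = 7.483 + 10.0 = 17.48 Ω
I = V / R_total = 90.3 / 17.48 = 5.165 A
R_C carries the full series current, so P = I²R.
P_R_C = (5.165)² × 10.0 = 266.8 W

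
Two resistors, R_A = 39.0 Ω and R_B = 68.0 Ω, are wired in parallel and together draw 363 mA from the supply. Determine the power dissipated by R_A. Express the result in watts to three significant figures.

Parallel branches share V, not I — compute V via R_eq, then use V²/R for the target branch.
1/R_eq = 1/39.0 + 1/68.0 ⇒ R_eq = 24.79 Ω
V = I_total × R_eq = 0.3630 × 24.79 = 8.997 V
P_R_A = V² / R_A = (8.997)² / 39.0 = 2.076 W

2.08 W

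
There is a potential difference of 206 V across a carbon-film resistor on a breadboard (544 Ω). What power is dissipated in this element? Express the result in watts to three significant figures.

78.0 W

With V across and R both known, P = V²/R gives the dissipation directly.
P = (206 V)² / 544 Ω = 78.01 W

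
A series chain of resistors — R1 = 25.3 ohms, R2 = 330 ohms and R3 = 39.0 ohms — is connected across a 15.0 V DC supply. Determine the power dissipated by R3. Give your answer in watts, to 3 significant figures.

Since the resistors are in series they all carry the loop current I = V/R_total; the power in any one is I²R.
R_total = 25.3 + 330 + 39.0 = 394.3 Ω
I = V / R_total = 15.0 / 394.3 = 0.03804 A
P_R3 = I² × R3 = (0.03804)² × 39.0 = 0.05644 W

0.0564 W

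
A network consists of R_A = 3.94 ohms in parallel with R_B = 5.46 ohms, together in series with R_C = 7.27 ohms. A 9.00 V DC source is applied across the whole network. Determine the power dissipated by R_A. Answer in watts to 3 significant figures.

1.18 W

Reduce the parallel combination to a single R_p; the circuit then becomes R_p in series with the remaining resistor.
R_p = (3.94×5.46)/(3.94+5.46) = 2.289 Ω
R_total = R_p + 7.27 = 2.289 + 7.27 = 9.559 Ω
I = V / R_total = 9.00 / 9.559 = 0.9416 A
Voltage across the parallel pair: V_p = I × R_p = 0.9416 × 2.289 = 2.155 V
R_A sits across V_p; its power is V_p²/R.
P_R_A = (2.155)² / 3.94 = 1.178 W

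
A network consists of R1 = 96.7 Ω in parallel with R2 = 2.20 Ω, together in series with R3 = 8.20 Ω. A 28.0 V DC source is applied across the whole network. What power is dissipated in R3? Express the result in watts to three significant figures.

Combine R1 and R2 into their parallel equivalent first, reducing the network to two series resistors.
R_p = (96.7×2.20)/(96.7+2.20) = 2.151 Ω
R_total = R_p + 8.20 = 2.151 + 8.20 = 10.35 Ω
I = V / R_total = 28.0 / 10.35 = 2.705 A
R3 carries the full series current, so P = I²R.
P_R3 = (2.705)² × 8.20 = 60.00 W

60.0 W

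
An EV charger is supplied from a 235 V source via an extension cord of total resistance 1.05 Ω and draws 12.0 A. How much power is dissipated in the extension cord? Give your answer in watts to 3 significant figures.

151 W

Only the current and the line resistance are needed for the I²R loss.
The extension cord carries the full 12.0 A.
P_line = I² R_line = (12.00)² × 1.05 = 151.2 W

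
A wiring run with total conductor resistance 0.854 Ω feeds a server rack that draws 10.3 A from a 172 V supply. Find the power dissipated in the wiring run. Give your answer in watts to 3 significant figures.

90.6 W

Line loss is just I²R for the cable — we know both I and R_line directly.
The wiring run carries the full 10.3 A.
P_line = I² R_line = (10.30)² × 0.854 = 90.60 W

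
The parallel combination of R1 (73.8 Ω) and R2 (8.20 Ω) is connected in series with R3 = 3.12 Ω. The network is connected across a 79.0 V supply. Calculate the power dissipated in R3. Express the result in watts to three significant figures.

177 W

Reduce the parallel combination to a single R_p; the circuit then becomes R_p in series with the remaining resistor.
R_p = (73.8×8.20)/(73.8+8.20) = 7.380 Ω
R_total = R_p + 3.12 = 7.380 + 3.12 = 10.50 Ω
I = V / R_total = 79.0 / 10.50 = 7.524 A
R3 carries the full series current, so P = I²R.
P_R3 = (7.524)² × 3.12 = 176.6 W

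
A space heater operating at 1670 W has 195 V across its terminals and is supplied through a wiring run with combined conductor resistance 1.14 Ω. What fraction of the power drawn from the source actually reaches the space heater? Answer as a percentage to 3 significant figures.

I = P / V = 1670 / 195 = 8.564 A through the wiring run.
P_line = I² R_line = (8.564)² × 1.14 = 83.61 W
P_source = P_load + P_line = 1670 + 83.61 = 1754 W
η = P_load / P_source = 1670 / 1754 = 0.9523

95.2 %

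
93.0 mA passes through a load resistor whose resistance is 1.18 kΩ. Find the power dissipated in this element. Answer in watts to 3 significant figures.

With I and R stated, P = I²R applies in one step.
P = (0.09300 A)² × 1180 Ω = 10.21 W

10.2 W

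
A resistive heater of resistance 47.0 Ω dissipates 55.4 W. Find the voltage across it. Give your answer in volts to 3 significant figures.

Rearranging the power relation for the two known quantities gives V = √(P R).
V = √(55.4 × 47.0) = 51.03 V

51.0 V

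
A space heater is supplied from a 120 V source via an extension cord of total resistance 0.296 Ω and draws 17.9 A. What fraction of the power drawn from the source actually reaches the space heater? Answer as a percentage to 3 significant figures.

95.6 %

The extension cord carries the full 17.9 A.
P_line = I² R_line = (17.90)² × 0.296 = 94.84 W
P_source = V I = 120 × 17.90 = 2148 W; P_load = 2053 W
η = P_load / P_source = 2053 / 2148 = 0.9558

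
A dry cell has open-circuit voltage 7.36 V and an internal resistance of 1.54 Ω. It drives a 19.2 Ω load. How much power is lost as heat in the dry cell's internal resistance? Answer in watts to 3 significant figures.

0.194 W

The internal resistance carries the same current as the load; P_int = I²r.
I = ε / (r + R) = 7.36 / (1.54 + 19.2) = 0.3549 A
P_int = I² r = (0.3549)² × 1.54 = 0.1939 W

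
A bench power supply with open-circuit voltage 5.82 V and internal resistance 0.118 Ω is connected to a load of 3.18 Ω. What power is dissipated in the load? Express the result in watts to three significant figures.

9.90 W

Load and internal resistance form a series loop — compute the loop current, then the load power via I²R.
I = ε / (r + R) = 5.82 / (0.118 + 3.18) = 1.765 A
P_load = I² R = (1.765)² × 3.18 = 9.903 W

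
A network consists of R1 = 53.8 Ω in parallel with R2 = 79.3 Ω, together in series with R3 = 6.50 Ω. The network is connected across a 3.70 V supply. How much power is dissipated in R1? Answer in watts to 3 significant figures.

Collapse the R1‖R2 pair into one equivalent R_p; then R_p and R3 form a series string.
R_p = (53.8×79.3)/(53.8+79.3) = 32.05 Ω
R_total = R_p + 6.50 = 32.05 + 6.50 = 38.55 Ω
I = V / R_total = 3.70 / 38.55 = 0.09597 A
Voltage across the parallel pair: V_p = I × R_p = 0.09597 × 32.05 = 3.076 V
R1 sits across V_p; its power is V_p²/R.
P_R1 = (3.076)² / 53.8 = 0.1759 W

0.176 W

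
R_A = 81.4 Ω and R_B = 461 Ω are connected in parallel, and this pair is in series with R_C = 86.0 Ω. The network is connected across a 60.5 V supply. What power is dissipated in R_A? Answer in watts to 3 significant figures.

First find R_p for the parallel pair, then treat R_p + R_C as a series loop.
R_p = (81.4×461)/(81.4+461) = 69.18 Ω
R_total = R_p + 86.0 = 69.18 + 86.0 = 155.2 Ω
I = V / R_total = 60.5 / 155.2 = 0.3899 A
Voltage across the parallel pair: V_p = I × R_p = 0.3899 × 69.18 = 26.97 V
Use P = V²/R for R_A with V = V_p.
P_R_A = (26.97)² / 81.4 = 8.937 W

8.94 W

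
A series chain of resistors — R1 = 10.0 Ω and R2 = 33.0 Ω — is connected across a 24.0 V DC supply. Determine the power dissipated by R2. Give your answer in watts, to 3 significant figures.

10.3 W

The current is common to all series resistors; compute it, then apply P = I²R for the target.
R_total = 10.0 + 33.0 = 43.00 Ω
I = V / R_total = 24.0 / 43.00 = 0.5581 A
P_R2 = I² × R2 = (0.5581)² × 33.0 = 10.28 W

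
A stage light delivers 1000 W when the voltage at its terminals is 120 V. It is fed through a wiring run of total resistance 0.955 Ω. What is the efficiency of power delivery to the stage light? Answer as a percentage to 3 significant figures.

I = P / V = 1000 / 120 = 8.333 A through the wiring run.
P_line = I² R_line = (8.333)² × 0.955 = 66.32 W
P_source = P_load + P_line = 1000 + 66.32 = 1066 W
η = P_load / P_source = 1000 / 1066 = 0.9378

93.8 %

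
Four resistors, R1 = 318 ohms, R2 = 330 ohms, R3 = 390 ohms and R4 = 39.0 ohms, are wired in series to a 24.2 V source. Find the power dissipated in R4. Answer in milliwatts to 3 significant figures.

19.7 mW

Every series element carries the same I. Get I from the total resistance, then P = I² × R4.
R_total = 318 + 330 + 390 + 39.0 = 1077 Ω
I = V / R_total = 24.2 / 1077 = 0.02247 A
P_R4 = I² × R4 = (0.02247)² × 39.0 = 0.01969 W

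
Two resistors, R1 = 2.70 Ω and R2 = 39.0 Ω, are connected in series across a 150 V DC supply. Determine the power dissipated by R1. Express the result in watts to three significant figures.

The current is common to all series resistors; compute it, then apply P = I²R for the target.
R_total = 2.70 + 39.0 = 41.70 Ω
I = V / R_total = 150 / 41.70 = 3.597 A
P_R1 = I² × R1 = (3.597)² × 2.70 = 34.94 W

34.9 W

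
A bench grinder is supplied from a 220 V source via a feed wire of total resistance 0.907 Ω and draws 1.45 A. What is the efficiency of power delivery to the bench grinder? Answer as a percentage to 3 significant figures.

99.4 %

The feed wire carries the full 1.45 A.
P_line = I² R_line = (1.450)² × 0.907 = 1.907 W
P_source = V I = 220 × 1.450 = 319.0 W; P_load = 317.1 W
η = P_load / P_source = 317.1 / 319.0 = 0.9940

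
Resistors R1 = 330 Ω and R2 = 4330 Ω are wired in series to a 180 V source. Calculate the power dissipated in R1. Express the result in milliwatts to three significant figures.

Since the resistors are in series they all carry the loop current I = V/R_total; the power in any one is I²R.
R_total = 330 + 4330 = 4660 Ω
I = V / R_total = 180 / 4660 = 0.03863 A
P_R1 = I² × R1 = (0.03863)² × 330 = 0.4924 W

492 mW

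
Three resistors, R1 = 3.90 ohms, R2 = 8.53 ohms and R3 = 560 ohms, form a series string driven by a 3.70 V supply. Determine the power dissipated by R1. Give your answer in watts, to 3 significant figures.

0.000163 W

Series elements share the same current, so find I first, then use P = I²R.
R_total = 3.90 + 8.53 + 560 = 572.4 Ω
I = V / R_total = 3.70 / 572.4 = 0.006464 A
P_R1 = I² × R1 = (0.006464)² × 3.90 = 0.0001629 W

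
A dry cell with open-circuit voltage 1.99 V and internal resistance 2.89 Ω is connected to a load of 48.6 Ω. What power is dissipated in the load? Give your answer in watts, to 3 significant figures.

The internal resistance and the load are in series, so the same I flows through both; get I from ε/(r+R), then I²R for the load.
I = ε / (r + R) = 1.99 / (2.89 + 48.6) = 0.03865 A
P_load = I² R = (0.03865)² × 48.6 = 0.07259 W

0.0726 W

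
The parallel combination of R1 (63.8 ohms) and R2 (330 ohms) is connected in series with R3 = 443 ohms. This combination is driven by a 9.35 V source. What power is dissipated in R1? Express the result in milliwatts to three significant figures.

15.9 mW

Collapse the R1‖R2 pair into one equivalent R_p; then R_p and R3 form a series string.
R_p = (63.8×330)/(63.8+330) = 53.46 Ω
R_total = R_p + 443 = 53.46 + 443 = 496.5 Ω
I = V / R_total = 9.35 / 496.5 = 0.01883 A
Voltage across the parallel pair: V_p = I × R_p = 0.01883 × 53.46 = 1.007 V
R1 has V_p across it, so P = V_p²/R1.
P_R1 = (1.007)² / 63.8 = 0.01589 W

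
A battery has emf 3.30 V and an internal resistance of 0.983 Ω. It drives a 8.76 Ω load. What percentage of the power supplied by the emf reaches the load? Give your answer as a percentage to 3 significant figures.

The source delivers εI, of which I²R reaches the load and I²r is lost; since I is common, η = R/(R+r).
η = R / (R + r) = 8.76 / (8.76 + 0.983) = 0.8991

89.9 %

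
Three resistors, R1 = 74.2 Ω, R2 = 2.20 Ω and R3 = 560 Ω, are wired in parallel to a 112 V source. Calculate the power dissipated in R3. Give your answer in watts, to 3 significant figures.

22.4 W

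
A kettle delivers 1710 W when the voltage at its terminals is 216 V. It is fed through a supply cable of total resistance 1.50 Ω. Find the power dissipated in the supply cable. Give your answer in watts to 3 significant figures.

Only the current and the line resistance are needed for the I²R loss.
I = P / V = 1710 / 216 = 7.917 A through the supply cable.
P_line = I² R_line = (7.917)² × 1.50 = 94.01 W

94.0 W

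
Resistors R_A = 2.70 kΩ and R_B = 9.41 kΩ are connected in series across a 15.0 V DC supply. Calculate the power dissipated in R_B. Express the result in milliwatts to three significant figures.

The current is common to all series resistors; compute it, then apply P = I²R for the target.
R_total = (2.70 + 9.41) kΩ = 12110 Ω
I = V / R_total = 15.0 / 12110 = 0.001239 A
P_R_B = I² × R_B = (0.001239)² × 9410 = 0.01444 W

14.4 mW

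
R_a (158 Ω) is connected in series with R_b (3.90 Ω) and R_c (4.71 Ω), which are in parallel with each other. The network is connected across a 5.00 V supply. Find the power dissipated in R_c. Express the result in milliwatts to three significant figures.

Replace R_b and R_c with their parallel equivalent so the circuit becomes R_a in series with R_p.
R_p = (3.90×4.71)/(3.90+4.71) = 2.133 Ω
R_total = 158 + 2.133 = 160.1 Ω
I = V / R_total = 5.00 / 160.1 = 0.03122 A
Voltage across the parallel pair: V_p = I × R_p = 0.03122 × 2.133 = 0.06661 V
R_c sees V_p directly, so P = V_p² / R_c.
P_R_c = (0.06661)² / 4.71 = 0.0009421 W

0.942 mW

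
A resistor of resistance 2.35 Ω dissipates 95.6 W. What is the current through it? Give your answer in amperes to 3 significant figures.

6.38 A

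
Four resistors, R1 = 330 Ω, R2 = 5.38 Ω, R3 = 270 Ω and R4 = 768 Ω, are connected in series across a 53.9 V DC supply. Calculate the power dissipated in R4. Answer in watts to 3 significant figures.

1.18 W

In a series string the same current flows through every resistor — find that current, then P = I²R for the one we want.
R_total = 330 + 5.38 + 270 + 768 = 1373 Ω
I = V / R_total = 53.9 / 1373 = 0.03925 A
P_R4 = I² × R4 = (0.03925)² × 768 = 1.183 W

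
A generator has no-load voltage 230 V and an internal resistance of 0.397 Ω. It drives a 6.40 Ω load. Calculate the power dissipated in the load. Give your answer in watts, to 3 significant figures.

Find the circuit current first, then P = I²R for the load (series elements share I).
I = ε / (r + R) = 230 / (0.397 + 6.40) = 33.84 A
P_load = I² R = (33.84)² × 6.40 = 7328 W

7330 W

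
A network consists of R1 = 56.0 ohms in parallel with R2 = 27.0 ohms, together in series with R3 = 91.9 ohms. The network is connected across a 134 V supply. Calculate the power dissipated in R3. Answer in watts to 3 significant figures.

Collapse the R1‖R2 pair into one equivalent R_p; then R_p and R3 form a series string.
R_p = (56.0×27.0)/(56.0+27.0) = 18.22 Ω
R_total = R_p + 91.9 = 18.22 + 91.9 = 110.1 Ω
I = V / R_total = 134 / 110.1 = 1.217 A
All the supply current flows through R3; use P = I²R3.
P_R3 = (1.217)² × 91.9 = 136.1 W

136 W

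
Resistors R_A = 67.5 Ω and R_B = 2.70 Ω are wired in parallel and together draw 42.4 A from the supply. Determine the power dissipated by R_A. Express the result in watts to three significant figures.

We need the common branch voltage; get it from I_total × R_eq, then P = V²/R for the branch.
1/R_eq = 1/67.5 + 1/2.70 ⇒ R_eq = 2.596 Ω
V = I_total × R_eq = 42.40 × 2.596 = 110.1 V
P_R_A = V² / R_A = (110.1)² / 67.5 = 179.5 W

180 W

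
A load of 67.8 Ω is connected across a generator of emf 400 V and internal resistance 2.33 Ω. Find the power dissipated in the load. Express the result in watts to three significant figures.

The internal resistance and the load are in series, so the same I flows through both; get I from ε/(r+R), then I²R for the load.
I = ε / (r + R) = 400 / (2.33 + 67.8) = 5.704 A
P_load = I² R = (5.704)² × 67.8 = 2206 W

2210 W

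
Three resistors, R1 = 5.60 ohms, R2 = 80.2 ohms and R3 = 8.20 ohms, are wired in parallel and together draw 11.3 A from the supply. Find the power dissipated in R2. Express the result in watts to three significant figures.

Parallel branches share V, not I — compute V via R_eq, then use V²/R for the target branch.
1/R_eq = 1/5.60 + 1/80.2 + 1/8.20 ⇒ R_eq = 3.195 Ω
V = I_total × R_eq = 11.30 × 3.195 = 36.10 V
P_R2 = V² / R2 = (36.10)² / 80.2 = 16.25 W

16.3 W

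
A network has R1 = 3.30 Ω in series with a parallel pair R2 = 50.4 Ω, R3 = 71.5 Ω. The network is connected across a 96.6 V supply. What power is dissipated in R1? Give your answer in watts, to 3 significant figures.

First combine the parallel branches into one equivalent R_p, then R1 + R_p is a series pair.
R_p = (50.4×71.5)/(50.4+71.5) = 29.56 Ω
R_total = 3.30 + 29.56 = 32.86 Ω
I = V / R_total = 96.6 / 32.86 = 2.940 A
The full supply current passes through R1: P = I²R.
P_R1 = (2.940)² × 3.30 = 28.52 W

28.5 W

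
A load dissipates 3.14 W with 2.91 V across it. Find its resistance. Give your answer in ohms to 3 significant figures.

Inverting the appropriate power form: R = V² / P.
R = (2.91)² / 3.14 = 2.697 Ω

2.70 Ω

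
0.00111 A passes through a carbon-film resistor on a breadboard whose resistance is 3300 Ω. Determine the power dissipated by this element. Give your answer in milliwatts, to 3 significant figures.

4.07 mW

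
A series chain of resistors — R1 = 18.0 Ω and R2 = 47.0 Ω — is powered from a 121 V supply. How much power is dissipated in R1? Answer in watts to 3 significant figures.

Series elements share the same current, so find I first, then use P = I²R.
R_total = 18.0 + 47.0 = 65.00 Ω
I = V / R_total = 121 / 65.00 = 1.862 A
P_R1 = I² × R1 = (1.862)² × 18.0 = 62.38 W

62.4 W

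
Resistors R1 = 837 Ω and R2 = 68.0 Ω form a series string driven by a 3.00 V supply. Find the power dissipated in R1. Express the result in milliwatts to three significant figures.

Since the resistors are in series they all carry the loop current I = V/R_total; the power in any one is I²R.
R_total = 837 + 68.0 = 905.0 Ω
I = V / R_total = 3.00 / 905.0 = 0.003315 A
P_R1 = I² × R1 = (0.003315)² × 837 = 0.009198 W

9.20 mW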